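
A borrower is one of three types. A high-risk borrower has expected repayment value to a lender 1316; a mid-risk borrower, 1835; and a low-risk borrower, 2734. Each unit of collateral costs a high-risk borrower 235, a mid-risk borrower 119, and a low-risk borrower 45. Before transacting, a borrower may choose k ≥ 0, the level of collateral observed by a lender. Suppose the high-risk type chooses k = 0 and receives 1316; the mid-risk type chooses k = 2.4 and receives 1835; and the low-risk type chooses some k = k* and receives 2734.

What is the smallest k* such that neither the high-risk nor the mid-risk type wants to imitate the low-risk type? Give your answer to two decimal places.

9.95

Mid-risk type (on-path payoff 1835 − 119×2.4 = 1549.4) won't mimic when 1549.4 ≥ 2734 − 119·k*, i.e. k* ≥ 9.95.
High-risk type (on-path payoff 1316) won't mimic when 1316 ≥ 2734 − 235·k*, i.e. k* ≥ 6.03.
Both must hold, so k* = max(6.03, 9.95) = 9.95. The mid-risk type's constraint binds.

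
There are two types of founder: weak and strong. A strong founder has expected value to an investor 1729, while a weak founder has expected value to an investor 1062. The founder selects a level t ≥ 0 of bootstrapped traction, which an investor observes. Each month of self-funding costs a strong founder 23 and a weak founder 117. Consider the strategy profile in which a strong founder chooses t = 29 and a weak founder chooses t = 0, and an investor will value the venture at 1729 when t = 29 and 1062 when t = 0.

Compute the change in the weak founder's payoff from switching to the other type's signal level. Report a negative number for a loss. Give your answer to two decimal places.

Playing t = 0 the weak founder receives 1062.
Deviating to t = 29 brings payment 1729 at cost 117 × 29 = 3393, netting -1664.
Gain from deviating: -1664 − 1062 = -2726.00.
The gain is negative, so the weak type's incentive-compatibility constraint is satisfied.

-2726.00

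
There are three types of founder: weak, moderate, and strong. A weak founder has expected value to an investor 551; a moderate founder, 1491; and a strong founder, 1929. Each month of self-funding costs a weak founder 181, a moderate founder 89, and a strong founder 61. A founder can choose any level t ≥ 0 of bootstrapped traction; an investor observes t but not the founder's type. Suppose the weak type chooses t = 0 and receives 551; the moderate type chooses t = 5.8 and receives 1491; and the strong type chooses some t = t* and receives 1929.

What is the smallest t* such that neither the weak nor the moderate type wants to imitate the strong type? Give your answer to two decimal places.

10.72

Weak type (on-path payoff 551) won't mimic when 551 ≥ 1929 − 181·t*, i.e. t* ≥ 7.61.
Moderate type (on-path payoff 1491 − 89×5.8 = 974.8) won't mimic when 974.8 ≥ 1929 − 89·t*, i.e. t* ≥ 10.72.
Both must hold, so t* = max(7.61, 10.72) = 10.72. The moderate type's constraint binds.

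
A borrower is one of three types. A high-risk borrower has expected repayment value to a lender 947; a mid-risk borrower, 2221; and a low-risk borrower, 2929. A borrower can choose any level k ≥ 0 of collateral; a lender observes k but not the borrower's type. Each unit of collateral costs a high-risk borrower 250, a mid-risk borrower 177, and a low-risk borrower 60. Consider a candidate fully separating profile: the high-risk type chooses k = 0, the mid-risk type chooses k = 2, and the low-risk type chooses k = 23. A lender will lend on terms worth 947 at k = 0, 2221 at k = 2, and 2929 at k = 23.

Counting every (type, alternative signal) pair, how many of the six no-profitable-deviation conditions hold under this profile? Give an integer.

Mid-risk (own payoff 2221 − 177×2 = 1867): to k=0 gives 947 → no gain ✓; to k=23 gives 2929 − 177×23 = -1142 → no gain ✓.
High-risk (own payoff 947): to k=2 gives 2221 − 250×2 = 1721 → profitable ✗; to k=23 gives 2929 − 250×23 = -2821 → no gain ✓.
Low-risk (own payoff 2929 − 60×23 = 1549): to k=0 gives 947 → no gain ✓; to k=2 gives 2221 − 60×2 = 2101 → profitable ✗.
4 of the 6 constraints hold; not an equilibrium.

4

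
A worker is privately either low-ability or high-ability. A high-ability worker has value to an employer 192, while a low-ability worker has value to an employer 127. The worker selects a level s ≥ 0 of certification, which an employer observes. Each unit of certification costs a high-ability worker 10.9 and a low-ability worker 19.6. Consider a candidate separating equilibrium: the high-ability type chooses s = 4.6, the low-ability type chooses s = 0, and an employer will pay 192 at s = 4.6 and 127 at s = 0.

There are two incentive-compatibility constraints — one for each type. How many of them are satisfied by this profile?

2

Low-ability type: stay at 0 → 127; mimic → 192 − 19.6 × 4.6 = 101.84. IC holds (127 ≥ 101.84).
High-ability type: signal → 192 − 10.9 × 4.6 = 141.86; deviate to 0 → 127. IC holds (141.86 ≥ 127).
2 of 2 constraints hold, so this is a separating equilibrium.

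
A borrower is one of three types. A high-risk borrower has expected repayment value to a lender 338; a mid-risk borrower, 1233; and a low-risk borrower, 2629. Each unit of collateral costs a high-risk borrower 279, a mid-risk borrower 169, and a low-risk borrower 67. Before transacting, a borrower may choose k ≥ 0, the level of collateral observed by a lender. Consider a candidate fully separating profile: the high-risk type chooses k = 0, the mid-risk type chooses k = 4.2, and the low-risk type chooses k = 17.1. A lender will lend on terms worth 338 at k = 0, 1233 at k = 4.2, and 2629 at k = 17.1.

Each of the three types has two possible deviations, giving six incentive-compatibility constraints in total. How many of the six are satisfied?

High-risk (own payoff 338): to k=4.2 gives 1233 − 279×4.2 = 61.2 → no gain ✓; to k=17.1 gives 2629 − 279×17.1 = -2141.9 → no gain ✓.
Mid-risk (own payoff 1233 − 169×4.2 = 523.2): to k=0 gives 338 → no gain ✓; to k=17.1 gives 2629 − 169×17.1 = -260.9 → no gain ✓.
Low-risk (own payoff 2629 − 67×17.1 = 1483.3): to k=0 gives 338 → no gain ✓; to k=4.2 gives 1233 − 67×4.2 = 951.6 → no gain ✓.
6 of the 6 constraints hold; this profile is a separating equilibrium.

6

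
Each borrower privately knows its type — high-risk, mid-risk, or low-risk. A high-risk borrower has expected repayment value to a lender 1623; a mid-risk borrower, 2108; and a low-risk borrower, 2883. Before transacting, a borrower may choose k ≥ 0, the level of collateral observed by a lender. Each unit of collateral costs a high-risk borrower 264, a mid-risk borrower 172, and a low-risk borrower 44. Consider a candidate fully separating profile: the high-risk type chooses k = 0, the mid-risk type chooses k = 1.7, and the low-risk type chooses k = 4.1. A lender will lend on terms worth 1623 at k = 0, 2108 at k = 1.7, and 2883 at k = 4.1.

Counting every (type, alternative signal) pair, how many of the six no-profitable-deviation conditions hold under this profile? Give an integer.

3

Mid-risk (own payoff 2108 − 172×1.7 = 1815.6): to k=0 gives 1623 → no gain ✓; to k=4.1 gives 2883 − 172×4.1 = 2177.8 → profitable ✗.
Low-risk (own payoff 2883 − 44×4.1 = 2702.6): to k=0 gives 1623 → no gain ✓; to k=1.7 gives 2108 − 44×1.7 = 2033.2 → no gain ✓.
High-risk (own payoff 1623): to k=1.7 gives 2108 − 264×1.7 = 1659.2 → profitable ✗; to k=4.1 gives 2883 − 264×4.1 = 1800.6 → profitable ✗.
3 of the 6 constraints hold; not an equilibrium.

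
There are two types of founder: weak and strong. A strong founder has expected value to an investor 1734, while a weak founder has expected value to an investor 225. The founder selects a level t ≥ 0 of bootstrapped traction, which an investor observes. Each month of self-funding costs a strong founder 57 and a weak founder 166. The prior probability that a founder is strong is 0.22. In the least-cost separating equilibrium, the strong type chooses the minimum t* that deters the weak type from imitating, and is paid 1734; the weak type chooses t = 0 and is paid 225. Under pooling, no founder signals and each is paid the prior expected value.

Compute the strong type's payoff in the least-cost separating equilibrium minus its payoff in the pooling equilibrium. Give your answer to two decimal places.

Least-cost separating signal: t* solves 225 = 1734 − 166·t*, so t* = (1734 − 225)/166 ≈ 9.0904.
Strong type's separating payoff: 1734 − 57 × t* = 1734 − 57 × (1734 − 225)/166 = 1734 − 86013/166 ≈ 1215.8494.
Pooling payoff: 0.22 × 1734 + 0.78 × 225 = 556.98.
Difference: 1215.8494 − 556.98 = 658.8694, i.e. 658.87 to two decimal places.
The strong type prefers to separate.

658.87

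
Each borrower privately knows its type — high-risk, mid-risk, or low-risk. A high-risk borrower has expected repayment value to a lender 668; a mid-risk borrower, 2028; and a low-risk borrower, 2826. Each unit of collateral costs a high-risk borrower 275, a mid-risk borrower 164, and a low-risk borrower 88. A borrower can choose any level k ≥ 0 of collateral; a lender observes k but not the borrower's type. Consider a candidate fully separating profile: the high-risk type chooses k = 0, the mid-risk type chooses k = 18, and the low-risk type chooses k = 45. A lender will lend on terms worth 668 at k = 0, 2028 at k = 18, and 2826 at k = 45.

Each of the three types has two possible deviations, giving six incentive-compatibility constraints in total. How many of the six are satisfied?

3

Mid-risk (own payoff 2028 − 164×18 = -924): to k=0 gives 668 → profitable ✗; to k=45 gives 2826 − 164×45 = -4554 → no gain ✓.
High-risk (own payoff 668): to k=18 gives 2028 − 275×18 = -2922 → no gain ✓; to k=45 gives 2826 − 275×45 = -9549 → no gain ✓.
Low-risk (own payoff 2826 − 88×45 = -1134): to k=0 gives 668 → profitable ✗; to k=18 gives 2028 − 88×18 = 444 → profitable ✗.
3 of the 6 constraints hold; not an equilibrium.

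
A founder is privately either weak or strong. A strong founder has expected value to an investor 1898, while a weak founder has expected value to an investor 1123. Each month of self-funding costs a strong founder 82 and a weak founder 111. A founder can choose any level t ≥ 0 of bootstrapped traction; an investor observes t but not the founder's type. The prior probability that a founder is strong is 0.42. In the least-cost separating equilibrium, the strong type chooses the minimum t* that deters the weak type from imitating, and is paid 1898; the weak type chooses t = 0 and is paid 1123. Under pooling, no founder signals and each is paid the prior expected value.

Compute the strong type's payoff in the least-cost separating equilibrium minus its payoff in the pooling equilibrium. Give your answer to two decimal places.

Least-cost separating signal: t* solves 1123 = 1898 − 111·t*, so t* = (1898 − 1123)/111 ≈ 6.9820.
Strong type's separating payoff: 1898 − 82 × t* = 1898 − 82 × (1898 − 1123)/111 = 1898 − 63550/111 ≈ 1325.4775.
Pooling payoff: 0.42 × 1898 + 0.58 × 1123 = 1448.5.
Difference: 1325.4775 − 1448.5 = -123.0225, i.e. -123.02 to two decimal places.
The strong type would prefer the pooling outcome.

-123.02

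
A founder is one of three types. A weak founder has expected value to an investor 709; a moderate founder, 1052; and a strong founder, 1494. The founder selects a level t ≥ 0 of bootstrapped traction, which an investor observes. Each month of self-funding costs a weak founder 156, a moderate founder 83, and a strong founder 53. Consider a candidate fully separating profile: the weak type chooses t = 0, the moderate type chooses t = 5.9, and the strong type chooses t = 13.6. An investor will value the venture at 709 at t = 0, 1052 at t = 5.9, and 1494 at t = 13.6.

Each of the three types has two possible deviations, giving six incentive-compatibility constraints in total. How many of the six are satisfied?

Strong (own payoff 1494 − 53×13.6 = 773.2): to t=0 gives 709 → no gain ✓; to t=5.9 gives 1052 − 53×5.9 = 739.3 → no gain ✓.
Moderate (own payoff 1052 − 83×5.9 = 562.3): to t=0 gives 709 → profitable ✗; to t=13.6 gives 1494 − 83×13.6 = 365.2 → no gain ✓.
Weak (own payoff 709): to t=5.9 gives 1052 − 156×5.9 = 131.6 → no gain ✓; to t=13.6 gives 1494 − 156×13.6 = -627.6 → no gain ✓.
5 of the 6 constraints hold; not an equilibrium.

5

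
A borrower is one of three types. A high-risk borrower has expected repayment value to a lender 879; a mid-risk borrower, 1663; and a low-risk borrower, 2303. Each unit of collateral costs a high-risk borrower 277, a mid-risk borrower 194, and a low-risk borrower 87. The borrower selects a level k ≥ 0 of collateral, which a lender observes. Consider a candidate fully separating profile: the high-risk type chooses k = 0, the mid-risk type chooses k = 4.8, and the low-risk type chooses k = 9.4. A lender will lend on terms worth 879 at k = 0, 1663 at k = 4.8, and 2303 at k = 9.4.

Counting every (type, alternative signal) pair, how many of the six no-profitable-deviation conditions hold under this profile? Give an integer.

Low-risk (own payoff 2303 − 87×9.4 = 1485.2): to k=0 gives 879 → no gain ✓; to k=4.8 gives 1663 − 87×4.8 = 1245.4 → no gain ✓.
Mid-risk (own payoff 1663 − 194×4.8 = 731.8): to k=0 gives 879 → profitable ✗; to k=9.4 gives 2303 − 194×9.4 = 479.4 → no gain ✓.
High-risk (own payoff 879): to k=4.8 gives 1663 − 277×4.8 = 333.4 → no gain ✓; to k=9.4 gives 2303 − 277×9.4 = -300.8 → no gain ✓.
5 of the 6 constraints hold; not an equilibrium.

5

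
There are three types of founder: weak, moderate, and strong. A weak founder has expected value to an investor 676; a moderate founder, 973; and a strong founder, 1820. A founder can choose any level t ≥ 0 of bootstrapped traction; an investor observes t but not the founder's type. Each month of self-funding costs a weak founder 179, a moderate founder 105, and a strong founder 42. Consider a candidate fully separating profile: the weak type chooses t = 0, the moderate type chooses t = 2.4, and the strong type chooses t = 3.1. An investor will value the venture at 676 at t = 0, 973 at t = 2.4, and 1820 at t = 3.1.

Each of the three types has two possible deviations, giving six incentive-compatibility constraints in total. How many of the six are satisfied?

4

Weak (own payoff 676): to t=2.4 gives 973 − 179×2.4 = 543.4 → no gain ✓; to t=3.1 gives 1820 − 179×3.1 = 1265.1 → profitable ✗.
Strong (own payoff 1820 − 42×3.1 = 1689.8): to t=0 gives 676 → no gain ✓; to t=2.4 gives 973 − 42×2.4 = 872.2 → no gain ✓.
Moderate (own payoff 973 − 105×2.4 = 721): to t=0 gives 676 → no gain ✓; to t=3.1 gives 1820 − 105×3.1 = 1494.5 → profitable ✗.
4 of the 6 constraints hold; not an equilibrium.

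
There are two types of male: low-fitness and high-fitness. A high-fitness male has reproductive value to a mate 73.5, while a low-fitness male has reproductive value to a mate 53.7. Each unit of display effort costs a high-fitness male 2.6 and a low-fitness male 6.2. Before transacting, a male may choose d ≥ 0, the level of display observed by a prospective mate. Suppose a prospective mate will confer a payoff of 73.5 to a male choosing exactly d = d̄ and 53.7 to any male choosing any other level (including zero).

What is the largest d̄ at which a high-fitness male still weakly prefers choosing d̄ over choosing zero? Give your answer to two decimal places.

Choosing d̄ yields the high-fitness type 73.5 − 2.6·d̄; choosing zero yields 53.7.
The high-fitness type is indifferent at 73.5 − 2.6·d̄ = 53.7, i.e. d̄ = (73.5 − 53.7) / 2.6 ≈ 7.62.
For any d̄ above 7.62 the high-fitness type would rather pool at zero, so separation collapses.

7.62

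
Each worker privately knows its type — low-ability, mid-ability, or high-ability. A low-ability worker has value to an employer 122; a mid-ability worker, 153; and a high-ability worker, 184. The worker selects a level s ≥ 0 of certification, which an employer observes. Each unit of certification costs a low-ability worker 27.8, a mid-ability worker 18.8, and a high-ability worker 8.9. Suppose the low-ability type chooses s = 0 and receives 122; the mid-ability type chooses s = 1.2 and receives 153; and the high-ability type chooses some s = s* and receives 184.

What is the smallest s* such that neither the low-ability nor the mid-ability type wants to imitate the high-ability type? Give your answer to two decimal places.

Mid-ability type (on-path payoff 153 − 18.8×1.2 = 130.44) won't mimic when 130.44 ≥ 184 − 18.8·s*, i.e. s* ≥ 2.85.
Low-ability type (on-path payoff 122) won't mimic when 122 ≥ 184 − 27.8·s*, i.e. s* ≥ 2.23.
Both must hold, so s* = max(2.23, 2.85) = 2.85. The mid-ability type's constraint binds.

2.85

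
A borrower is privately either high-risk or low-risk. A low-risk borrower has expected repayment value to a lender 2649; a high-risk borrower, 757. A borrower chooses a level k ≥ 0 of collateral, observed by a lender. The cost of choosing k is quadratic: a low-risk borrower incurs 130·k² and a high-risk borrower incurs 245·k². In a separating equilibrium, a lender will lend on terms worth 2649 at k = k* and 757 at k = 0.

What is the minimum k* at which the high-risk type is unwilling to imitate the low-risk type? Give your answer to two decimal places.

2.78

The high-risk type at k = 0 receives 757; imitating at k* yields 2649 − 245·k*².
Indifference: 757 = 2649 − 245·k*², so k*² = (2649 − 757) / 245 ≈ 7.7224.
k* = √7.7224 ≈ 2.78.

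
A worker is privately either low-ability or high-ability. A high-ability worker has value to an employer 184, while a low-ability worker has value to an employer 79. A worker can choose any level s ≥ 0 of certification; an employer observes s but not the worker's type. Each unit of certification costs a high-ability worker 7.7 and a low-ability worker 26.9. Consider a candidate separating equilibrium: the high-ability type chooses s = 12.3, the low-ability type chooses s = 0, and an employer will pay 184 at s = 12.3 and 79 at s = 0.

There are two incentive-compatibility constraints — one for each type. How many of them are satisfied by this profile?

2

Low-ability type: stay at 0 → 79; mimic → 184 − 26.9 × 12.3 = -146.87. IC holds (79 ≥ -146.87).
High-ability type: signal → 184 − 7.7 × 12.3 = 89.29; deviate to 0 → 79. IC holds (89.29 ≥ 79).
2 of 2 constraints hold, so this is a separating equilibrium.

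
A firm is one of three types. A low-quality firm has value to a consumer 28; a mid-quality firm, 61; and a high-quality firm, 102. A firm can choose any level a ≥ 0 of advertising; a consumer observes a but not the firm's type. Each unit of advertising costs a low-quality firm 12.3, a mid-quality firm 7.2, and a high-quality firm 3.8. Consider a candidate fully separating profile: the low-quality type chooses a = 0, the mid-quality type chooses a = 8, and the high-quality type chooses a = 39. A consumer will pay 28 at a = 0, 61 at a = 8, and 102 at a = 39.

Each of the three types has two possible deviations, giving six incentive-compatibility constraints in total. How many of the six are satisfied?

High-quality (own payoff 102 − 3.8×39 = -46.2): to a=0 gives 28 → profitable ✗; to a=8 gives 61 − 3.8×8 = 30.6 → profitable ✗.
Mid-quality (own payoff 61 − 7.2×8 = 3.4): to a=0 gives 28 → profitable ✗; to a=39 gives 102 − 7.2×39 = -178.8 → no gain ✓.
Low-quality (own payoff 28): to a=8 gives 61 − 12.3×8 = -37.4 → no gain ✓; to a=39 gives 102 − 12.3×39 = -377.7 → no gain ✓.
3 of the 6 constraints hold; not an equilibrium.

3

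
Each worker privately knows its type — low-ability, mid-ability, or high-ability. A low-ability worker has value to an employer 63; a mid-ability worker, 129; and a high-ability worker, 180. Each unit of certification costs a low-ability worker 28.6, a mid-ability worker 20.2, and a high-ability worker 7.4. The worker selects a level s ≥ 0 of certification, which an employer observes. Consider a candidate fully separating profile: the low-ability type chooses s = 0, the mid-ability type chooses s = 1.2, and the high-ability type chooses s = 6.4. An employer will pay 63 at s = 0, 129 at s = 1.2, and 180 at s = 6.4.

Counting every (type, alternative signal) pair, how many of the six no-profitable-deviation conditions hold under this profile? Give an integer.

Mid-ability (own payoff 129 − 20.2×1.2 = 104.76): to s=0 gives 63 → no gain ✓; to s=6.4 gives 180 − 20.2×6.4 = 50.72 → no gain ✓.
High-ability (own payoff 180 − 7.4×6.4 = 132.64): to s=0 gives 63 → no gain ✓; to s=1.2 gives 129 − 7.4×1.2 = 120.12 → no gain ✓.
Low-ability (own payoff 63): to s=1.2 gives 129 − 28.6×1.2 = 94.68 → profitable ✗; to s=6.4 gives 180 − 28.6×6.4 = -3.04 → no gain ✓.
5 of the 6 constraints hold; not an equilibrium.

5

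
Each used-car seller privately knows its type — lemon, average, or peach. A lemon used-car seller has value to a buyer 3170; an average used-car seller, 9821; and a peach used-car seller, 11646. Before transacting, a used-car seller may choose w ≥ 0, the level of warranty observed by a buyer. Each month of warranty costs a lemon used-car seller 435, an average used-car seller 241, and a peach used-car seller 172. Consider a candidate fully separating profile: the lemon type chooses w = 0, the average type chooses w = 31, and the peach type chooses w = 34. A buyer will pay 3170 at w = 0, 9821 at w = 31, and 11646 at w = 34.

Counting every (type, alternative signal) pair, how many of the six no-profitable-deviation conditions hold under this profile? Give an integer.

Average (own payoff 9821 − 241×31 = 2350): to w=0 gives 3170 → profitable ✗; to w=34 gives 11646 − 241×34 = 3452 → profitable ✗.
Lemon (own payoff 3170): to w=31 gives 9821 − 435×31 = -3664 → no gain ✓; to w=34 gives 11646 − 435×34 = -3144 → no gain ✓.
Peach (own payoff 11646 − 172×34 = 5798): to w=0 gives 3170 → no gain ✓; to w=31 gives 9821 − 172×31 = 4489 → no gain ✓.
4 of the 6 constraints hold; not an equilibrium.

4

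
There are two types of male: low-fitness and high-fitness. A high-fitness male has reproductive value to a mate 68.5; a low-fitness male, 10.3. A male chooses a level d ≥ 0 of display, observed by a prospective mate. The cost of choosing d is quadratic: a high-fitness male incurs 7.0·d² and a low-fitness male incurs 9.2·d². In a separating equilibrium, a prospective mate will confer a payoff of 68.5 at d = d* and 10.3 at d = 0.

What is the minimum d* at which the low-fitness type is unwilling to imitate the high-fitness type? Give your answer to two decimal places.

2.52

The low-fitness type at d = 0 receives 10.3; imitating at d* yields 68.5 − 9.2·d*².
Indifference: 10.3 = 68.5 − 9.2·d*², so d*² = (68.5 − 10.3) / 9.2 ≈ 6.3261.
d* = √6.3261 ≈ 2.52.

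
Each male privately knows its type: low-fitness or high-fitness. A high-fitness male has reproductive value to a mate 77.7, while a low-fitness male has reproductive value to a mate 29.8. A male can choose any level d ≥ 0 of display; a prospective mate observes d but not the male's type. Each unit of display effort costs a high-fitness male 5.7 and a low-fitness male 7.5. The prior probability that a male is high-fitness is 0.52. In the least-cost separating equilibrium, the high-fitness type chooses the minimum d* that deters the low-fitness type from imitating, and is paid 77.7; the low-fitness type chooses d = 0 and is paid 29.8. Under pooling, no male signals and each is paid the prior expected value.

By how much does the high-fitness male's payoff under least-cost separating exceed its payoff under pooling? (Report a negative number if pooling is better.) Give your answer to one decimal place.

-13.4

Least-cost separating signal: d* solves 29.8 = 77.7 − 7.5·d*, so d* = (77.7 − 29.8)/7.5 ≈ 6.3867.
High-fitness type's separating payoff: 77.7 − 5.7 × d* = 77.7 − 5.7 × (77.7 − 29.8)/7.5 = 77.7 − 273.03/7.5 = 41.296.
Pooling payoff: 0.52 × 77.7 + 0.48 × 29.8 = 54.708.
Difference: 41.296 − 54.708 = -13.412, i.e. -13.4 to one decimal place.
The high-fitness type would prefer the pooling outcome.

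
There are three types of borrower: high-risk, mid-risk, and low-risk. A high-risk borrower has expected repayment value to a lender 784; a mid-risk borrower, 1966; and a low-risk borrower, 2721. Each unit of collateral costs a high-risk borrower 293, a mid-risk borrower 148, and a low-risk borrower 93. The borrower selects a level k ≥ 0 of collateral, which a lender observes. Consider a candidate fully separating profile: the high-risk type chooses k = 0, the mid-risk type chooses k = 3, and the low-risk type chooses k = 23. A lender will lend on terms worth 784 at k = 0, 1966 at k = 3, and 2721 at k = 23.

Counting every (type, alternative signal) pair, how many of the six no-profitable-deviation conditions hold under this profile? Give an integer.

3

Low-risk (own payoff 2721 − 93×23 = 582): to k=0 gives 784 → profitable ✗; to k=3 gives 1966 − 93×3 = 1687 → profitable ✗.
High-risk (own payoff 784): to k=3 gives 1966 − 293×3 = 1087 → profitable ✗; to k=23 gives 2721 − 293×23 = -4018 → no gain ✓.
Mid-risk (own payoff 1966 − 148×3 = 1522): to k=0 gives 784 → no gain ✓; to k=23 gives 2721 − 148×23 = -683 → no gain ✓.
3 of the 6 constraints hold; not an equilibrium.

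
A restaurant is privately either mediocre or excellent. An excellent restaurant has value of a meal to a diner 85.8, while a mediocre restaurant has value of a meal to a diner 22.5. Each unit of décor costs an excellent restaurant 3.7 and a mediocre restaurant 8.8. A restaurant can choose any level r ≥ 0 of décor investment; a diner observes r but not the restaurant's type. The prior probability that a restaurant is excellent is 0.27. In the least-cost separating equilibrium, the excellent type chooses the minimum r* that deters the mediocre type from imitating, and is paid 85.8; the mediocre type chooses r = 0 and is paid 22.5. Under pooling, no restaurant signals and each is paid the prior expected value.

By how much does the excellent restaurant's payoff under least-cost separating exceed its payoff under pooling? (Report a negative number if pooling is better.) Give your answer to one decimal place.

19.6

Least-cost separating signal: r* solves 22.5 = 85.8 − 8.8·r*, so r* = (85.8 − 22.5)/8.8 ≈ 7.1932.
Excellent type's separating payoff: 85.8 − 3.7 × r* = 85.8 − 3.7 × (85.8 − 22.5)/8.8 = 85.8 − 234.21/8.8 ≈ 59.185.
Pooling payoff: 0.27 × 85.8 + 0.73 × 22.5 = 39.591.
Difference: 59.185 − 39.591 = 19.594, i.e. 19.6 to one decimal place.
The excellent type prefers to separate.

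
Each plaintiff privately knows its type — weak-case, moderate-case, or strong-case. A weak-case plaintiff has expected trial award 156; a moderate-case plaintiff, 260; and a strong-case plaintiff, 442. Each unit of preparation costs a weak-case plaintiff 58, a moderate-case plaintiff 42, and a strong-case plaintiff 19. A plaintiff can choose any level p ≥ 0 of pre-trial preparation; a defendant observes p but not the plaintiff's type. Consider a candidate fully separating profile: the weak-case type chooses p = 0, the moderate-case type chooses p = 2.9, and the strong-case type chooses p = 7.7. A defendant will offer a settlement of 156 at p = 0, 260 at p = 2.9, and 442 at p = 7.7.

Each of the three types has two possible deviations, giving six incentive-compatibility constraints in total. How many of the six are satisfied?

Moderate-case (own payoff 260 − 42×2.9 = 138.2): to p=0 gives 156 → profitable ✗; to p=7.7 gives 442 − 42×7.7 = 118.6 → no gain ✓.
Weak-case (own payoff 156): to p=2.9 gives 260 − 58×2.9 = 91.8 → no gain ✓; to p=7.7 gives 442 − 58×7.7 = -4.6 → no gain ✓.
Strong-case (own payoff 442 − 19×7.7 = 295.7): to p=0 gives 156 → no gain ✓; to p=2.9 gives 260 − 19×2.9 = 204.9 → no gain ✓.
5 of the 6 constraints hold; not an equilibrium.

5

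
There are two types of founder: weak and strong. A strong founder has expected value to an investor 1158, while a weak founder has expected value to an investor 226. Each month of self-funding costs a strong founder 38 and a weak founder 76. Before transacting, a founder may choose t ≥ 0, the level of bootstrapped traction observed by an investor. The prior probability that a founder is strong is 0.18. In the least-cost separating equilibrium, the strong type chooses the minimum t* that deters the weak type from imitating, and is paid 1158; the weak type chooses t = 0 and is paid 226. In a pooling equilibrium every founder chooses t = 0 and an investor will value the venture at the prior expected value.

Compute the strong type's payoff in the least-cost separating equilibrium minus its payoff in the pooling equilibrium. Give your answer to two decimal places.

Least-cost separating signal: t* solves 226 = 1158 − 76·t*, so t* = (1158 − 226)/76 ≈ 12.2632.
Strong type's separating payoff: 1158 − 38 × t* = 1158 − 38 × (1158 − 226)/76 = 1158 − 35416/76 = 692.
Pooling payoff: 0.18 × 1158 + 0.82 × 226 = 393.76.
Difference: 692 − 393.76 = 298.24.
The strong type prefers to separate.

298.24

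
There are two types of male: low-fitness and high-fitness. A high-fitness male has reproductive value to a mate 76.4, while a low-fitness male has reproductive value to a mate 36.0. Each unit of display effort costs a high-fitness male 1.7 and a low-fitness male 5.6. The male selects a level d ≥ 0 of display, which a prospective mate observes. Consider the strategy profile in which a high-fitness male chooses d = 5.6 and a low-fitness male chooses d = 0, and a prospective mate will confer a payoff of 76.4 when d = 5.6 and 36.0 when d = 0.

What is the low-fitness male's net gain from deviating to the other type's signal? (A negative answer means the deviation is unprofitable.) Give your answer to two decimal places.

Playing d = 0 the low-fitness male receives 36.0.
Deviating to d = 5.6 brings payment 76.4 at cost 5.6 × 5.6 = 31.36, netting 45.04.
Gain from deviating: 45.04 − 36.0 = 9.04.
The gain is positive, so the low-fitness type's incentive-compatibility constraint is violated — this profile is not a separating equilibrium.

9.04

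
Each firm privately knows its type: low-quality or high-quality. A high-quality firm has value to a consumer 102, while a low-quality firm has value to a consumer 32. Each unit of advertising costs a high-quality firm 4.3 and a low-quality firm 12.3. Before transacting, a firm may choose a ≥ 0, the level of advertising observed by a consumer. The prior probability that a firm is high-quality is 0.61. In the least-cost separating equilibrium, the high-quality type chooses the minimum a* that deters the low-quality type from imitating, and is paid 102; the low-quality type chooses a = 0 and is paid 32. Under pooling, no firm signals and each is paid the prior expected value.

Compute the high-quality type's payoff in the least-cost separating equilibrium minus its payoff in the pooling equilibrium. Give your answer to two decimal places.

2.83

Least-cost separating signal: a* solves 32 = 102 − 12.3·a*, so a* = (102 − 32)/12.3 ≈ 5.6911.
High-quality type's separating payoff: 102 − 4.3 × a* = 102 − 4.3 × (102 − 32)/12.3 = 102 − 301/12.3 ≈ 77.5285.
Pooling payoff: 0.61 × 102 + 0.39 × 32 = 74.7.
Difference: 77.5285 − 74.7 = 2.8285, i.e. 2.83 to two decimal places.
The high-quality type prefers to separate.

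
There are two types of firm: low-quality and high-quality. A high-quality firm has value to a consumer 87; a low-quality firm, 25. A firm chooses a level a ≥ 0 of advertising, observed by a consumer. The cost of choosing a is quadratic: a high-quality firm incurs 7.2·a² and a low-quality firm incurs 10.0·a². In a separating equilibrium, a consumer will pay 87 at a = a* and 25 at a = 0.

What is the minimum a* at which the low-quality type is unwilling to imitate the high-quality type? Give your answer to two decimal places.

2.49

The low-quality type at a = 0 receives 25; imitating at a* yields 87 − 10.0·a*².
Indifference: 25 = 87 − 10.0·a*², so a*² = (87 − 25) / 10.0 = 6.2.
a* = √6.2 ≈ 2.49.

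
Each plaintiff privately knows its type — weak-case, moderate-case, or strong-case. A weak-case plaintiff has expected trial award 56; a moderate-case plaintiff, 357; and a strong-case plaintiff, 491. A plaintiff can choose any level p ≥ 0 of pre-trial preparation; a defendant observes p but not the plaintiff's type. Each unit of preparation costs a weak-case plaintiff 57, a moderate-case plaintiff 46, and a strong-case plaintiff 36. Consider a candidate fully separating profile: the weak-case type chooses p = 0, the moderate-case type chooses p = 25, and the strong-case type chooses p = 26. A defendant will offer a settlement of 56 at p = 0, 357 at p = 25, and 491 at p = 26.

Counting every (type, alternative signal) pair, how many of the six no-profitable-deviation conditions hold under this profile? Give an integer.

Strong-case (own payoff 491 − 36×26 = -445): to p=0 gives 56 → profitable ✗; to p=25 gives 357 − 36×25 = -543 → no gain ✓.
Moderate-case (own payoff 357 − 46×25 = -793): to p=0 gives 56 → profitable ✗; to p=26 gives 491 − 46×26 = -705 → profitable ✗.
Weak-case (own payoff 56): to p=25 gives 357 − 57×25 = -1068 → no gain ✓; to p=26 gives 491 − 57×26 = -991 → no gain ✓.
3 of the 6 constraints hold; not an equilibrium.

3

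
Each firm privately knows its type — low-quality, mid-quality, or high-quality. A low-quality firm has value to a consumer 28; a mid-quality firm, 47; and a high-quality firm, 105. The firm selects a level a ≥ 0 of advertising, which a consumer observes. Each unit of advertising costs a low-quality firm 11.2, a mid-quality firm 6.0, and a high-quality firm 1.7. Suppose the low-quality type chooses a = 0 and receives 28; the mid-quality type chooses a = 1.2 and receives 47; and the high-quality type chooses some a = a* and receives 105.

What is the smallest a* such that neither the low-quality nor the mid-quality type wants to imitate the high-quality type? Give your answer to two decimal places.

10.87

Low-quality type (on-path payoff 28) won't mimic when 28 ≥ 105 − 11.2·a*, i.e. a* ≥ 6.88.
Mid-quality type (on-path payoff 47 − 6.0×1.2 = 39.8) won't mimic when 39.8 ≥ 105 − 6.0·a*, i.e. a* ≥ 10.87.
Both must hold, so a* = max(6.88, 10.87) = 10.87. The mid-quality type's constraint binds.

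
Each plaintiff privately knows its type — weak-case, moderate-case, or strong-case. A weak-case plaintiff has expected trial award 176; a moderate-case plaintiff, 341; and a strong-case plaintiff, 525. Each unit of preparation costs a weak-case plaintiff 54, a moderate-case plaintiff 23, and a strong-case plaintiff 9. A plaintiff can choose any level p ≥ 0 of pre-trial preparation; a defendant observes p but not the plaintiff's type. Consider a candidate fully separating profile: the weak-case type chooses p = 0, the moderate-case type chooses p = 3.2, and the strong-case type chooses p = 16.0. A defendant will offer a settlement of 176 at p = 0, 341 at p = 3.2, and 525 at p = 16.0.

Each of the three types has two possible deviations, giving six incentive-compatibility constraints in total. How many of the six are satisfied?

6

Moderate-case (own payoff 341 − 23×3.2 = 267.4): to p=0 gives 176 → no gain ✓; to p=16.0 gives 525 − 23×16.0 = 157 → no gain ✓.
Weak-case (own payoff 176): to p=3.2 gives 341 − 54×3.2 = 168.2 → no gain ✓; to p=16.0 gives 525 − 54×16.0 = -339 → no gain ✓.
Strong-case (own payoff 525 − 9×16.0 = 381): to p=0 gives 176 → no gain ✓; to p=3.2 gives 341 − 9×3.2 = 312.2 → no gain ✓.
6 of the 6 constraints hold; this profile is a separating equilibrium.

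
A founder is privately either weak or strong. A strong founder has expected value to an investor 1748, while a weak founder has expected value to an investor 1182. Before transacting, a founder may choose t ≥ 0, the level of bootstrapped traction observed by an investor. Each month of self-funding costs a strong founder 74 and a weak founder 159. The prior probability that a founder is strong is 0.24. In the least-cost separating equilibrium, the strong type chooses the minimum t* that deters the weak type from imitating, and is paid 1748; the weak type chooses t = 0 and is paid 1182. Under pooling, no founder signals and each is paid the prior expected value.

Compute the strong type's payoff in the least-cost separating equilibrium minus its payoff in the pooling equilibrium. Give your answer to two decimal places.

166.74

Least-cost separating signal: t* solves 1182 = 1748 − 159·t*, so t* = (1748 − 1182)/159 ≈ 3.5597.
Strong type's separating payoff: 1748 − 74 × t* = 1748 − 74 × (1748 − 1182)/159 = 1748 − 41884/159 ≈ 1484.5786.
Pooling payoff: 0.24 × 1748 + 0.76 × 1182 = 1317.84.
Difference: 1484.5786 − 1317.84 = 166.7386, i.e. 166.74 to two decimal places.
The strong type prefers to separate.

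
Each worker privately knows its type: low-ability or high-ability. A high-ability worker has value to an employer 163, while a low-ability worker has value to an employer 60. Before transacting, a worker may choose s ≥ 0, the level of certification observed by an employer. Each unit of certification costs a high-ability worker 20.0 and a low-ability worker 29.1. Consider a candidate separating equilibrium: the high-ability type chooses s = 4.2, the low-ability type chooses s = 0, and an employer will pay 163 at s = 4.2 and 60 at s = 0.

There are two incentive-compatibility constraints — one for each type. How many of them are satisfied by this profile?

2

High-ability type: signal → 163 − 20.0 × 4.2 = 79; deviate to 0 → 60. IC holds (79 ≥ 60).
Low-ability type: stay at 0 → 60; mimic → 163 − 29.1 × 4.2 = 40.78. IC holds (60 ≥ 40.78).
2 of 2 constraints hold, so this is a separating equilibrium.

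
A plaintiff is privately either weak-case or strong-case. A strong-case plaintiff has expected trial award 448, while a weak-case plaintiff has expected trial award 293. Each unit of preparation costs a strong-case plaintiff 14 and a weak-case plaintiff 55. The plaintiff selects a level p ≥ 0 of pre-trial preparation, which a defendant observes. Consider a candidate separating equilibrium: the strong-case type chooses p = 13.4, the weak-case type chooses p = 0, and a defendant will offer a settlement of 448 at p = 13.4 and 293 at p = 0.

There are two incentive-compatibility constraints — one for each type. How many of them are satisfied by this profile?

Weak-case type: stay at 0 → 293; mimic → 448 − 55 × 13.4 = -289. IC holds (293 ≥ -289).
Strong-case type: signal → 448 − 14 × 13.4 = 260.4; deviate to 0 → 293. IC fails (260.4 < 293).
1 of 2 constraints hold, so this profile is not an equilibrium.

1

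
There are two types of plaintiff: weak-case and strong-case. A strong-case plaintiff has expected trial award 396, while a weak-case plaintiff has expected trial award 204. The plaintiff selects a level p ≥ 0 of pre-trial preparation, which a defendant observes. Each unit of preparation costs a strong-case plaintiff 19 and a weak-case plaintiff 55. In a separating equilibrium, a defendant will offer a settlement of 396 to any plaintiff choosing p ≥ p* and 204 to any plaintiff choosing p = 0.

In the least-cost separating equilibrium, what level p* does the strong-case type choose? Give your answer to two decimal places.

3.49

A weak-case plaintiff choosing p = 0 receives 204.
Imitating at p* instead would pay 396 at cost 55·p*, netting 396 − 55·p*.
Indifference: 204 = 396 − 55·p*, so p* = (396 − 204) / 55 ≈ 3.49.
At p* the weak-case type's incentive constraint just binds; the strong-case type strictly prefers p* since its per-unit cost is lower.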